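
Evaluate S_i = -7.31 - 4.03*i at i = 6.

S_6 = -7.31 + -4.03*6 = -7.31 + -24.18 = -31.49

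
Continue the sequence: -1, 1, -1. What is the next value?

Ratios: 1 / -1 = -1.0
This is a geometric sequence with common ratio r = -1.
Next term = -1 * -1 = 1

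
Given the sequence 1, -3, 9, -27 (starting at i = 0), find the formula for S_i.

Check ratios: -3 / 1 = -3.0
Common ratio r = -3.
First term a = 1.
Formula: S_i = 1 * (-3)^i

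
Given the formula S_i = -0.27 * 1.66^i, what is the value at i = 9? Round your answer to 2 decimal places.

S_9 = -0.27 * 1.66^9 ≈ -0.27 * 95.7134 ≈ -25.84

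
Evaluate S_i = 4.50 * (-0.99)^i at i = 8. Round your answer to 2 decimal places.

S_8 = 4.5 * (-0.99)^8 ≈ 4.5 * 0.9227 ≈ 4.15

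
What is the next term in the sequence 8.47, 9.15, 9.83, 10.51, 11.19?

Differences: 9.15 - 8.47 = 0.68
This is an arithmetic sequence with common difference d = 0.68.
Next term = 11.19 + 0.68 = 11.87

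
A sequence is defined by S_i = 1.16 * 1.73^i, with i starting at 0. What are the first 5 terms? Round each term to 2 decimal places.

This is a geometric sequence.
i=0: S_0 = 1.16 * 1.73^0 = 1.16
i=1: S_1 = 1.16 * 1.73^1 ≈ 2.01
i=2: S_2 = 1.16 * 1.73^2 ≈ 3.47
i=3: S_3 = 1.16 * 1.73^3 ≈ 6.01
i=4: S_4 = 1.16 * 1.73^4 ≈ 10.39
The first 5 terms are: [1.16, 2.01, 3.47, 6.01, 10.39]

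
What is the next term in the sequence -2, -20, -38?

Differences: -20 - -2 = -18
This is an arithmetic sequence with common difference d = -18.
Next term = -38 + -18 = -56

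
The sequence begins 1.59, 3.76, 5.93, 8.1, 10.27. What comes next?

Differences: 3.76 - 1.59 = 2.17
This is an arithmetic sequence with common difference d = 2.17.
Next term = 10.27 + 2.17 = 12.44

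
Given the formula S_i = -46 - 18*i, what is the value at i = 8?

S_8 = -46 + -18*8 = -46 + -144 = -190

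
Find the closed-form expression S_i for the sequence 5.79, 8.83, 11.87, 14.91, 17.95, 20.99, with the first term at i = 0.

Check differences: 8.83 - 5.79 = 3.04
11.87 - 8.83 = 3.04
Common difference d = 3.04.
First term a = 5.79.
Formula: S_i = 5.79 + 3.04*i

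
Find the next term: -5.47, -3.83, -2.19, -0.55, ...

Differences: -3.83 - -5.47 = 1.64
This is an arithmetic sequence with common difference d = 1.64.
Next term = -0.55 + 1.64 = 1.09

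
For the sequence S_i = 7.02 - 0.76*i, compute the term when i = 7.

S_7 = 7.02 + -0.76*7 = 7.02 + -5.32 = 1.7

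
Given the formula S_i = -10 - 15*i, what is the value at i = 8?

S_8 = -10 + -15*8 = -10 + -120 = -130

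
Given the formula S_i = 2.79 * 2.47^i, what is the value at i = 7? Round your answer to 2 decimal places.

S_7 = 2.79 * 2.47^7 ≈ 2.79 * 560.8913 ≈ 1564.89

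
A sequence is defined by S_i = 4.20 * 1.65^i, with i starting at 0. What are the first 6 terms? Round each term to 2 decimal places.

This is a geometric sequence.
i=0: S_0 = 4.2 * 1.65^0 = 4.2
i=1: S_1 = 4.2 * 1.65^1 = 6.93
i=2: S_2 = 4.2 * 1.65^2 ≈ 11.43
i=3: S_3 = 4.2 * 1.65^3 ≈ 18.87
i=4: S_4 = 4.2 * 1.65^4 ≈ 31.13
i=5: S_5 = 4.2 * 1.65^5 ≈ 51.37
The first 6 terms are: [4.2, 6.93, 11.43, 18.87, 31.13, 51.37]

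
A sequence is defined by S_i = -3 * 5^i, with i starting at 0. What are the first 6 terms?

This is a geometric sequence.
i=0: S_0 = -3 * 5^0 = -3
i=1: S_1 = -3 * 5^1 = -15
i=2: S_2 = -3 * 5^2 = -75
i=3: S_3 = -3 * 5^3 = -375
i=4: S_4 = -3 * 5^4 = -1875
i=5: S_5 = -3 * 5^5 = -9375
The first 6 terms are: [-3, -15, -75, -375, -1875, -9375]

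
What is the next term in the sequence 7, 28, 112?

Ratios: 28 / 7 = 4.0
This is a geometric sequence with common ratio r = 4.
Next term = 112 * 4 = 448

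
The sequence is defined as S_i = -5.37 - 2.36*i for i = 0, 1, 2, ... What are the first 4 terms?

This is an arithmetic sequence.
i=0: S_0 = -5.37 + -2.36*0 = -5.37
i=1: S_1 = -5.37 + -2.36*1 = -7.73
i=2: S_2 = -5.37 + -2.36*2 = -10.09
i=3: S_3 = -5.37 + -2.36*3 = -12.45
The first 4 terms are: [-5.37, -7.73, -10.09, -12.45]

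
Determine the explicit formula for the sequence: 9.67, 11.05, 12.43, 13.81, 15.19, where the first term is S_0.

Check differences: 11.05 - 9.67 = 1.38
12.43 - 11.05 = 1.38
Common difference d = 1.38.
First term a = 9.67.
Formula: S_i = 9.67 + 1.38*i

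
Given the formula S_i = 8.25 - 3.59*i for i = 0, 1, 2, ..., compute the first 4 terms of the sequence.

This is an arithmetic sequence.
i=0: S_0 = 8.25 + -3.59*0 = 8.25
i=1: S_1 = 8.25 + -3.59*1 = 4.66
i=2: S_2 = 8.25 + -3.59*2 = 1.07
i=3: S_3 = 8.25 + -3.59*3 = -2.52
The first 4 terms are: [8.25, 4.66, 1.07, -2.52]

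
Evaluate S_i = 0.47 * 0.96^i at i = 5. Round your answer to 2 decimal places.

S_5 = 0.47 * 0.96^5 ≈ 0.47 * 0.8154 ≈ 0.38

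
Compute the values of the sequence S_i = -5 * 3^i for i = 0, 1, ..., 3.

This is a geometric sequence.
i=0: S_0 = -5 * 3^0 = -5
i=1: S_1 = -5 * 3^1 = -15
i=2: S_2 = -5 * 3^2 = -45
i=3: S_3 = -5 * 3^3 = -135
The first 4 terms are: [-5, -15, -45, -135]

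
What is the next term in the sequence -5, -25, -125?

Ratios: -25 / -5 = 5.0
This is a geometric sequence with common ratio r = 5.
Next term = -125 * 5 = -625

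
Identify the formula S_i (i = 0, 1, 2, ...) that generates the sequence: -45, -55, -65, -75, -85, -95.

Check differences: -55 - -45 = -10
-65 - -55 = -10
Common difference d = -10.
First term a = -45.
Formula: S_i = -45 - 10*i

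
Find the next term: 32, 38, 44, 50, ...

Differences: 38 - 32 = 6
This is an arithmetic sequence with common difference d = 6.
Next term = 50 + 6 = 56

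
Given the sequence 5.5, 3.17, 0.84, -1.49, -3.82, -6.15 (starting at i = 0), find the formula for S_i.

Check differences: 3.17 - 5.5 = -2.33
0.84 - 3.17 = -2.33
Common difference d = -2.33.
First term a = 5.5.
Formula: S_i = 5.50 - 2.33*i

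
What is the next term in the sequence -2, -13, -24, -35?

Differences: -13 - -2 = -11
This is an arithmetic sequence with common difference d = -11.
Next term = -35 + -11 = -46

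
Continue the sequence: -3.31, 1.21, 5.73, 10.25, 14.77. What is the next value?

Differences: 1.21 - -3.31 = 4.52
This is an arithmetic sequence with common difference d = 4.52.
Next term = 14.77 + 4.52 = 19.29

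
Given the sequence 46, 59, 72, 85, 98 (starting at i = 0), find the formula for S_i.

Check differences: 59 - 46 = 13
72 - 59 = 13
Common difference d = 13.
First term a = 46.
Formula: S_i = 46 + 13*i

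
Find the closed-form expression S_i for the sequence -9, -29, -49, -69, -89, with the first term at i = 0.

Check differences: -29 - -9 = -20
-49 - -29 = -20
Common difference d = -20.
First term a = -9.
Formula: S_i = -9 - 20*i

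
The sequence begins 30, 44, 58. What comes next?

Differences: 44 - 30 = 14
This is an arithmetic sequence with common difference d = 14.
Next term = 58 + 14 = 72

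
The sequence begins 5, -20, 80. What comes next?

Ratios: -20 / 5 = -4.0
This is a geometric sequence with common ratio r = -4.
Next term = 80 * -4 = -320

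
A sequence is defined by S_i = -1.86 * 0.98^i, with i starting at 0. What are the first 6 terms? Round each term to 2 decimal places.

This is a geometric sequence.
i=0: S_0 = -1.86 * 0.98^0 = -1.86
i=1: S_1 = -1.86 * 0.98^1 ≈ -1.82
i=2: S_2 = -1.86 * 0.98^2 ≈ -1.79
i=3: S_3 = -1.86 * 0.98^3 ≈ -1.75
i=4: S_4 = -1.86 * 0.98^4 ≈ -1.72
i=5: S_5 = -1.86 * 0.98^5 ≈ -1.68
The first 6 terms are: [-1.86, -1.82, -1.79, -1.75, -1.72, -1.68]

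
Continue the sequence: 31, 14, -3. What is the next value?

Differences: 14 - 31 = -17
This is an arithmetic sequence with common difference d = -17.
Next term = -3 + -17 = -20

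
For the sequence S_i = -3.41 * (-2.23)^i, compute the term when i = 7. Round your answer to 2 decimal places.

S_7 = -3.41 * (-2.23)^7 ≈ -3.41 * -274.242 ≈ 935.17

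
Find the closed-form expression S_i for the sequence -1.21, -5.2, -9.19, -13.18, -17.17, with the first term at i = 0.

Check differences: -5.2 - -1.21 = -3.99
-9.19 - -5.2 = -3.99
Common difference d = -3.99.
First term a = -1.21.
Formula: S_i = -1.21 - 3.99*i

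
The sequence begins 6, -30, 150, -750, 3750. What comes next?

Ratios: -30 / 6 = -5.0
This is a geometric sequence with common ratio r = -5.
Next term = 3750 * -5 = -18750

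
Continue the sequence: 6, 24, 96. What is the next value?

Ratios: 24 / 6 = 4.0
This is a geometric sequence with common ratio r = 4.
Next term = 96 * 4 = 384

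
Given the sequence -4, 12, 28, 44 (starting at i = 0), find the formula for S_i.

Check differences: 12 - -4 = 16
28 - 12 = 16
Common difference d = 16.
First term a = -4.
Formula: S_i = -4 + 16*i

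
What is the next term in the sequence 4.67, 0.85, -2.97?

Differences: 0.85 - 4.67 = -3.82
This is an arithmetic sequence with common difference d = -3.82.
Next term = -2.97 + -3.82 = -6.79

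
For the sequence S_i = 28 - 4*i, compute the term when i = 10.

S_10 = 28 + -4*10 = 28 + -40 = -12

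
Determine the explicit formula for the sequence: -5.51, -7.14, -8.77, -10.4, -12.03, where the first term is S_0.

Check differences: -7.14 - -5.51 = -1.63
-8.77 - -7.14 = -1.63
Common difference d = -1.63.
First term a = -5.51.
Formula: S_i = -5.51 - 1.63*i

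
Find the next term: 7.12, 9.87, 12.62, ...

Differences: 9.87 - 7.12 = 2.75
This is an arithmetic sequence with common difference d = 2.75.
Next term = 12.62 + 2.75 = 15.37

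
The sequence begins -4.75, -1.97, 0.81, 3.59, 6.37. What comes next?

Differences: -1.97 - -4.75 = 2.78
This is an arithmetic sequence with common difference d = 2.78.
Next term = 6.37 + 2.78 = 9.15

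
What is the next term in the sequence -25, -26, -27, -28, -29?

Differences: -26 - -25 = -1
This is an arithmetic sequence with common difference d = -1.
Next term = -29 + -1 = -30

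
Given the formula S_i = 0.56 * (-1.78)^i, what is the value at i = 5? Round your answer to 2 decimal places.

S_5 = 0.56 * (-1.78)^5 ≈ 0.56 * -17.869 ≈ -10.01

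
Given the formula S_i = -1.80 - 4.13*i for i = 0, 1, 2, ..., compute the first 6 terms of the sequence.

This is an arithmetic sequence.
i=0: S_0 = -1.8 + -4.13*0 = -1.8
i=1: S_1 = -1.8 + -4.13*1 = -5.93
i=2: S_2 = -1.8 + -4.13*2 = -10.06
i=3: S_3 = -1.8 + -4.13*3 = -14.19
i=4: S_4 = -1.8 + -4.13*4 = -18.32
i=5: S_5 = -1.8 + -4.13*5 = -22.45
The first 6 terms are: [-1.8, -5.93, -10.06, -14.19, -18.32, -22.45]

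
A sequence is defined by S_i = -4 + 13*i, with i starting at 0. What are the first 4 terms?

This is an arithmetic sequence.
i=0: S_0 = -4 + 13*0 = -4
i=1: S_1 = -4 + 13*1 = 9
i=2: S_2 = -4 + 13*2 = 22
i=3: S_3 = -4 + 13*3 = 35
The first 4 terms are: [-4, 9, 22, 35]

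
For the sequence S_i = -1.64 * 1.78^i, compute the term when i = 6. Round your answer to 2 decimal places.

S_6 = -1.64 * 1.78^6 ≈ -1.64 * 31.8068 ≈ -52.16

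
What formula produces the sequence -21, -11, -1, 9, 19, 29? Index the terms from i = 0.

Check differences: -11 - -21 = 10
-1 - -11 = 10
Common difference d = 10.
First term a = -21.
Formula: S_i = -21 + 10*i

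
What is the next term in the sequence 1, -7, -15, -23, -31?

Differences: -7 - 1 = -8
This is an arithmetic sequence with common difference d = -8.
Next term = -31 + -8 = -39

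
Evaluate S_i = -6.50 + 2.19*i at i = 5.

S_5 = -6.5 + 2.19*5 = -6.5 + 10.95 = 4.45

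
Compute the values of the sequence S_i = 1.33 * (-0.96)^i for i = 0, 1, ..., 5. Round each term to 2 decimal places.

This is a geometric sequence.
i=0: S_0 = 1.33 * (-0.96)^0 = 1.33
i=1: S_1 = 1.33 * (-0.96)^1 ≈ -1.28
i=2: S_2 = 1.33 * (-0.96)^2 ≈ 1.23
i=3: S_3 = 1.33 * (-0.96)^3 ≈ -1.18
i=4: S_4 = 1.33 * (-0.96)^4 ≈ 1.13
i=5: S_5 = 1.33 * (-0.96)^5 ≈ -1.08
The first 6 terms are: [1.33, -1.28, 1.23, -1.18, 1.13, -1.08]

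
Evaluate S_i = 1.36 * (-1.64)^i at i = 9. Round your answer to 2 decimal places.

S_9 = 1.36 * (-1.64)^9 ≈ 1.36 * -85.8212 ≈ -116.72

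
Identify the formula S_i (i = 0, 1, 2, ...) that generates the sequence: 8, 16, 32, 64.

Check ratios: 16 / 8 = 2.0
Common ratio r = 2.
First term a = 8.
Formula: S_i = 8 * 2^i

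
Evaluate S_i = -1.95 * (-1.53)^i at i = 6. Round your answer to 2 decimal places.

S_6 = -1.95 * (-1.53)^6 ≈ -1.95 * 12.8277 ≈ -25.01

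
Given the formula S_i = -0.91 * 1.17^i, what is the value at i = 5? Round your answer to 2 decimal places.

S_5 = -0.91 * 1.17^5 ≈ -0.91 * 2.1924 ≈ -2.0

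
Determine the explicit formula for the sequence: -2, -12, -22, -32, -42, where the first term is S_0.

Check differences: -12 - -2 = -10
-22 - -12 = -10
Common difference d = -10.
First term a = -2.
Formula: S_i = -2 - 10*i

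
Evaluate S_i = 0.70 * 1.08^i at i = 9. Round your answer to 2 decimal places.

S_9 = 0.7 * 1.08^9 ≈ 0.7 * 1.999 ≈ 1.4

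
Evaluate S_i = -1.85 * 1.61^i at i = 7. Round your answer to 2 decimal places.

S_7 = -1.85 * 1.61^7 ≈ -1.85 * 28.0402 ≈ -51.87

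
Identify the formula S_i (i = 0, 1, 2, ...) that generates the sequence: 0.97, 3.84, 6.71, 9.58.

Check differences: 3.84 - 0.97 = 2.87
6.71 - 3.84 = 2.87
Common difference d = 2.87.
First term a = 0.97.
Formula: S_i = 0.97 + 2.87*i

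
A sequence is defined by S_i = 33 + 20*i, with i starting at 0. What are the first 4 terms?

This is an arithmetic sequence.
i=0: S_0 = 33 + 20*0 = 33
i=1: S_1 = 33 + 20*1 = 53
i=2: S_2 = 33 + 20*2 = 73
i=3: S_3 = 33 + 20*3 = 93
The first 4 terms are: [33, 53, 73, 93]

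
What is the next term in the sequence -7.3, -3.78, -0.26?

Differences: -3.78 - -7.3 = 3.52
This is an arithmetic sequence with common difference d = 3.52.
Next term = -0.26 + 3.52 = 3.26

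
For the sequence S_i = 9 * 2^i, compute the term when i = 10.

S_10 = 9 * 2^10 = 9 * 1024 = 9216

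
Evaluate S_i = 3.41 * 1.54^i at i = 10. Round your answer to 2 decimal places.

S_10 = 3.41 * 1.54^10 ≈ 3.41 * 75.0252 ≈ 255.84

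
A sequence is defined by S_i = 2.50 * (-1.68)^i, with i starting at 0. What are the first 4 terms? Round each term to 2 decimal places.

This is a geometric sequence.
i=0: S_0 = 2.5 * (-1.68)^0 = 2.5
i=1: S_1 = 2.5 * (-1.68)^1 = -4.2
i=2: S_2 = 2.5 * (-1.68)^2 ≈ 7.06
i=3: S_3 = 2.5 * (-1.68)^3 ≈ -11.85
The first 4 terms are: [2.5, -4.2, 7.06, -11.85]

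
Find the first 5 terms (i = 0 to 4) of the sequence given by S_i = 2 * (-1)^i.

This is a geometric sequence.
i=0: S_0 = 2 * (-1)^0 = 2
i=1: S_1 = 2 * (-1)^1 = -2
i=2: S_2 = 2 * (-1)^2 = 2
i=3: S_3 = 2 * (-1)^3 = -2
i=4: S_4 = 2 * (-1)^4 = 2
The first 5 terms are: [2, -2, 2, -2, 2]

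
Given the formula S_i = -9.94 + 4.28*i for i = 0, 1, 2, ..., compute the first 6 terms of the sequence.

This is an arithmetic sequence.
i=0: S_0 = -9.94 + 4.28*0 = -9.94
i=1: S_1 = -9.94 + 4.28*1 = -5.66
i=2: S_2 = -9.94 + 4.28*2 = -1.38
i=3: S_3 = -9.94 + 4.28*3 = 2.9
i=4: S_4 = -9.94 + 4.28*4 = 7.18
i=5: S_5 = -9.94 + 4.28*5 = 11.46
The first 6 terms are: [-9.94, -5.66, -1.38, 2.9, 7.18, 11.46]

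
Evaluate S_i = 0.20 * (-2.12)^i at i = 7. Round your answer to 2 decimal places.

S_7 = 0.2 * (-2.12)^7 ≈ 0.2 * -192.4647 ≈ -38.49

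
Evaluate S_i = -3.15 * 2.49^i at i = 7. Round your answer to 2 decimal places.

S_7 = -3.15 * 2.49^7 ≈ -3.15 * 593.4654 ≈ -1869.42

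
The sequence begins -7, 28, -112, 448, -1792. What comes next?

Ratios: 28 / -7 = -4.0
This is a geometric sequence with common ratio r = -4.
Next term = -1792 * -4 = 7168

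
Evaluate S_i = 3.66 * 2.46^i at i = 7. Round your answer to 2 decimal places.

S_7 = 3.66 * 2.46^7 ≈ 3.66 * 545.1873 ≈ 1995.39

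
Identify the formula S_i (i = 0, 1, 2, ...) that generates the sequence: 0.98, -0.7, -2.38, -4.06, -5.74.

Check differences: -0.7 - 0.98 = -1.68
-2.38 - -0.7 = -1.68
Common difference d = -1.68.
First term a = 0.98.
Formula: S_i = 0.98 - 1.68*i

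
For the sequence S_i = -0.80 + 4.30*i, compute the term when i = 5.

S_5 = -0.8 + 4.3*5 = -0.8 + 21.5 = 20.7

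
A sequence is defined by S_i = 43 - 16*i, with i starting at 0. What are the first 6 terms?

This is an arithmetic sequence.
i=0: S_0 = 43 + -16*0 = 43
i=1: S_1 = 43 + -16*1 = 27
i=2: S_2 = 43 + -16*2 = 11
i=3: S_3 = 43 + -16*3 = -5
i=4: S_4 = 43 + -16*4 = -21
i=5: S_5 = 43 + -16*5 = -37
The first 6 terms are: [43, 27, 11, -5, -21, -37]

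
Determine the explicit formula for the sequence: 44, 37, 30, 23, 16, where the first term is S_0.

Check differences: 37 - 44 = -7
30 - 37 = -7
Common difference d = -7.
First term a = 44.
Formula: S_i = 44 - 7*i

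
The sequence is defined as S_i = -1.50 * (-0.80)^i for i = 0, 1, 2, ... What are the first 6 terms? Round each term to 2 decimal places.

This is a geometric sequence.
i=0: S_0 = -1.5 * (-0.8)^0 = -1.5
i=1: S_1 = -1.5 * (-0.8)^1 = 1.2
i=2: S_2 = -1.5 * (-0.8)^2 = -0.96
i=3: S_3 = -1.5 * (-0.8)^3 ≈ 0.77
i=4: S_4 = -1.5 * (-0.8)^4 ≈ -0.61
i=5: S_5 = -1.5 * (-0.8)^5 ≈ 0.49
The first 6 terms are: [-1.5, 1.2, -0.96, 0.77, -0.61, 0.49]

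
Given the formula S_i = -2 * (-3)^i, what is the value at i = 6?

S_6 = -2 * (-3)^6 = -2 * 729 = -1458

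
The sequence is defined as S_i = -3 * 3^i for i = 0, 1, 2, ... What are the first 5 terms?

This is a geometric sequence.
i=0: S_0 = -3 * 3^0 = -3
i=1: S_1 = -3 * 3^1 = -9
i=2: S_2 = -3 * 3^2 = -27
i=3: S_3 = -3 * 3^3 = -81
i=4: S_4 = -3 * 3^4 = -243
The first 5 terms are: [-3, -9, -27, -81, -243]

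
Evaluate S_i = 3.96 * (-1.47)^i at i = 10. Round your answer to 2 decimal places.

S_10 = 3.96 * (-1.47)^10 ≈ 3.96 * 47.1165 ≈ 186.58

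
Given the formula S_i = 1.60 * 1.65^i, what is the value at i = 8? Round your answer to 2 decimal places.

S_8 = 1.6 * 1.65^8 ≈ 1.6 * 54.9378 ≈ 87.9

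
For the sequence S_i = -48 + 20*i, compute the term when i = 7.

S_7 = -48 + 20*7 = -48 + 140 = 92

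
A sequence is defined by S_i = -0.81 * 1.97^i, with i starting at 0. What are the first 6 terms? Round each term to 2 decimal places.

This is a geometric sequence.
i=0: S_0 = -0.81 * 1.97^0 = -0.81
i=1: S_1 = -0.81 * 1.97^1 ≈ -1.6
i=2: S_2 = -0.81 * 1.97^2 ≈ -3.14
i=3: S_3 = -0.81 * 1.97^3 ≈ -6.19
i=4: S_4 = -0.81 * 1.97^4 ≈ -12.2
i=5: S_5 = -0.81 * 1.97^5 ≈ -24.03
The first 6 terms are: [-0.81, -1.6, -3.14, -6.19, -12.2, -24.03]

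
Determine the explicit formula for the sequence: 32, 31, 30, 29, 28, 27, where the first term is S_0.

Check differences: 31 - 32 = -1
30 - 31 = -1
Common difference d = -1.
First term a = 32.
Formula: S_i = 32 - 1*i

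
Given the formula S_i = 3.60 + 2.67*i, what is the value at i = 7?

S_7 = 3.6 + 2.67*7 = 3.6 + 18.69 = 22.29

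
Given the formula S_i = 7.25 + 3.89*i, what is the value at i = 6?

S_6 = 7.25 + 3.89*6 = 7.25 + 23.34 = 30.59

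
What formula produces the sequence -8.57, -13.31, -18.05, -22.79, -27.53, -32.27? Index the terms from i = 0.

Check differences: -13.31 - -8.57 = -4.74
-18.05 - -13.31 = -4.74
Common difference d = -4.74.
First term a = -8.57.
Formula: S_i = -8.57 - 4.74*i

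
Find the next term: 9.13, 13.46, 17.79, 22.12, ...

Differences: 13.46 - 9.13 = 4.33
This is an arithmetic sequence with common difference d = 4.33.
Next term = 22.12 + 4.33 = 26.45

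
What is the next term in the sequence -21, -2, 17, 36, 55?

Differences: -2 - -21 = 19
This is an arithmetic sequence with common difference d = 19.
Next term = 55 + 19 = 74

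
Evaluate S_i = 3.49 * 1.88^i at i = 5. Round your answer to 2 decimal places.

S_5 = 3.49 * 1.88^5 ≈ 3.49 * 23.4849 ≈ 81.96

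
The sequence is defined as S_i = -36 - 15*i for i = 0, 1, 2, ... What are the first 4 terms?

This is an arithmetic sequence.
i=0: S_0 = -36 + -15*0 = -36
i=1: S_1 = -36 + -15*1 = -51
i=2: S_2 = -36 + -15*2 = -66
i=3: S_3 = -36 + -15*3 = -81
The first 4 terms are: [-36, -51, -66, -81]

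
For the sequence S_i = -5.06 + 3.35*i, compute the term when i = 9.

S_9 = -5.06 + 3.35*9 = -5.06 + 30.15 = 25.09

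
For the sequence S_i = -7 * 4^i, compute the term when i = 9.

S_9 = -7 * 4^9 = -7 * 262144 = -1835008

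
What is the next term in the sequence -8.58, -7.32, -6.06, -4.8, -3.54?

Differences: -7.32 - -8.58 = 1.26
This is an arithmetic sequence with common difference d = 1.26.
Next term = -3.54 + 1.26 = -2.28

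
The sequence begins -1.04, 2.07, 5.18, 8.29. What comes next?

Differences: 2.07 - -1.04 = 3.11
This is an arithmetic sequence with common difference d = 3.11.
Next term = 8.29 + 3.11 = 11.4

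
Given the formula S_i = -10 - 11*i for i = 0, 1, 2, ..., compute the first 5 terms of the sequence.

This is an arithmetic sequence.
i=0: S_0 = -10 + -11*0 = -10
i=1: S_1 = -10 + -11*1 = -21
i=2: S_2 = -10 + -11*2 = -32
i=3: S_3 = -10 + -11*3 = -43
i=4: S_4 = -10 + -11*4 = -54
The first 5 terms are: [-10, -21, -32, -43, -54]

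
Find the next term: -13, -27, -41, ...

Differences: -27 - -13 = -14
This is an arithmetic sequence with common difference d = -14.
Next term = -41 + -14 = -55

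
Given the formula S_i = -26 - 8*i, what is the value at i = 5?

S_5 = -26 + -8*5 = -26 + -40 = -66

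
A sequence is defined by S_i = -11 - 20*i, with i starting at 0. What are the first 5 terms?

This is an arithmetic sequence.
i=0: S_0 = -11 + -20*0 = -11
i=1: S_1 = -11 + -20*1 = -31
i=2: S_2 = -11 + -20*2 = -51
i=3: S_3 = -11 + -20*3 = -71
i=4: S_4 = -11 + -20*4 = -91
The first 5 terms are: [-11, -31, -51, -71, -91]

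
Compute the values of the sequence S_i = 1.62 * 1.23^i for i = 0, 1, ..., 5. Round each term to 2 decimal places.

This is a geometric sequence.
i=0: S_0 = 1.62 * 1.23^0 = 1.62
i=1: S_1 = 1.62 * 1.23^1 ≈ 1.99
i=2: S_2 = 1.62 * 1.23^2 ≈ 2.45
i=3: S_3 = 1.62 * 1.23^3 ≈ 3.01
i=4: S_4 = 1.62 * 1.23^4 ≈ 3.71
i=5: S_5 = 1.62 * 1.23^5 ≈ 4.56
The first 6 terms are: [1.62, 1.99, 2.45, 3.01, 3.71, 4.56]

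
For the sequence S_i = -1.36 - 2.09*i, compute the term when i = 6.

S_6 = -1.36 + -2.09*6 = -1.36 + -12.54 = -13.9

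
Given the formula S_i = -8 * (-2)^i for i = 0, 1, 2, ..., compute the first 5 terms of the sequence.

This is a geometric sequence.
i=0: S_0 = -8 * (-2)^0 = -8
i=1: S_1 = -8 * (-2)^1 = 16
i=2: S_2 = -8 * (-2)^2 = -32
i=3: S_3 = -8 * (-2)^3 = 64
i=4: S_4 = -8 * (-2)^4 = -128
The first 5 terms are: [-8, 16, -32, 64, -128]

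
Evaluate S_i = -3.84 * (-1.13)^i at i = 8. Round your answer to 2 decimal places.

S_8 = -3.84 * (-1.13)^8 ≈ -3.84 * 2.6584 ≈ -10.21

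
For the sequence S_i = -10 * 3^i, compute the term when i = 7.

S_7 = -10 * 3^7 = -10 * 2187 = -21870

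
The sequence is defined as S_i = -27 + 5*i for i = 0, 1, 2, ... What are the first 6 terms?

This is an arithmetic sequence.
i=0: S_0 = -27 + 5*0 = -27
i=1: S_1 = -27 + 5*1 = -22
i=2: S_2 = -27 + 5*2 = -17
i=3: S_3 = -27 + 5*3 = -12
i=4: S_4 = -27 + 5*4 = -7
i=5: S_5 = -27 + 5*5 = -2
The first 6 terms are: [-27, -22, -17, -12, -7, -2]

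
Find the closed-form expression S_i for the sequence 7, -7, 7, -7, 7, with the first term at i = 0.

Check ratios: -7 / 7 = -1.0
Common ratio r = -1.
First term a = 7.
Formula: S_i = 7 * (-1)^i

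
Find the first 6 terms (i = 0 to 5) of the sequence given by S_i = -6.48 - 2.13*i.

This is an arithmetic sequence.
i=0: S_0 = -6.48 + -2.13*0 = -6.48
i=1: S_1 = -6.48 + -2.13*1 = -8.61
i=2: S_2 = -6.48 + -2.13*2 = -10.74
i=3: S_3 = -6.48 + -2.13*3 = -12.87
i=4: S_4 = -6.48 + -2.13*4 = -15.0
i=5: S_5 = -6.48 + -2.13*5 = -17.13
The first 6 terms are: [-6.48, -8.61, -10.74, -12.87, -15.0, -17.13]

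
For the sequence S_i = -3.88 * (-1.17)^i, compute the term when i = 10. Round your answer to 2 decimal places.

S_10 = -3.88 * (-1.17)^10 ≈ -3.88 * 4.8068 ≈ -18.65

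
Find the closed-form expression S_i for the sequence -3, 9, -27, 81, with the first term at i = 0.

Check ratios: 9 / -3 = -3.0
Common ratio r = -3.
First term a = -3.
Formula: S_i = -3 * (-3)^i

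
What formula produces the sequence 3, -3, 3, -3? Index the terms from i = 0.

Check ratios: -3 / 3 = -1.0
Common ratio r = -1.
First term a = 3.
Formula: S_i = 3 * (-1)^i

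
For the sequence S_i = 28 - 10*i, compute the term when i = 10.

S_10 = 28 + -10*10 = 28 + -100 = -72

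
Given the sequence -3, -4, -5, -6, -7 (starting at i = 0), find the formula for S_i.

Check differences: -4 - -3 = -1
-5 - -4 = -1
Common difference d = -1.
First term a = -3.
Formula: S_i = -3 - 1*i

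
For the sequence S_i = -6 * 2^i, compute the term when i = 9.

S_9 = -6 * 2^9 = -6 * 512 = -3072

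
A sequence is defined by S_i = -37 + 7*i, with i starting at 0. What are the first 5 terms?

This is an arithmetic sequence.
i=0: S_0 = -37 + 7*0 = -37
i=1: S_1 = -37 + 7*1 = -30
i=2: S_2 = -37 + 7*2 = -23
i=3: S_3 = -37 + 7*3 = -16
i=4: S_4 = -37 + 7*4 = -9
The first 5 terms are: [-37, -30, -23, -16, -9]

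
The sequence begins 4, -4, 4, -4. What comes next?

Ratios: -4 / 4 = -1.0
This is a geometric sequence with common ratio r = -1.
Next term = -4 * -1 = 4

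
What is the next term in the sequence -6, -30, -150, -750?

Ratios: -30 / -6 = 5.0
This is a geometric sequence with common ratio r = 5.
Next term = -750 * 5 = -3750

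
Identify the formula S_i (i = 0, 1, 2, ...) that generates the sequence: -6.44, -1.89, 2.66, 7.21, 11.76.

Check differences: -1.89 - -6.44 = 4.55
2.66 - -1.89 = 4.55
Common difference d = 4.55.
First term a = -6.44.
Formula: S_i = -6.44 + 4.55*i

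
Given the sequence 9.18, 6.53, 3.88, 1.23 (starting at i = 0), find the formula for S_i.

Check differences: 6.53 - 9.18 = -2.65
3.88 - 6.53 = -2.65
Common difference d = -2.65.
First term a = 9.18.
Formula: S_i = 9.18 - 2.65*i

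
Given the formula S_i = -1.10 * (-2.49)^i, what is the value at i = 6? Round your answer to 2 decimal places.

S_6 = -1.1 * (-2.49)^6 ≈ -1.1 * 238.3395 ≈ -262.17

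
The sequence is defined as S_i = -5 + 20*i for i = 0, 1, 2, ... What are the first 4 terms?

This is an arithmetic sequence.
i=0: S_0 = -5 + 20*0 = -5
i=1: S_1 = -5 + 20*1 = 15
i=2: S_2 = -5 + 20*2 = 35
i=3: S_3 = -5 + 20*3 = 55
The first 4 terms are: [-5, 15, 35, 55]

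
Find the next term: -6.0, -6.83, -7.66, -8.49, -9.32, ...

Differences: -6.83 - -6.0 = -0.83
This is an arithmetic sequence with common difference d = -0.83.
Next term = -9.32 + -0.83 = -10.15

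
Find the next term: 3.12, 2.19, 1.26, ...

Differences: 2.19 - 3.12 = -0.93
This is an arithmetic sequence with common difference d = -0.93.
Next term = 1.26 + -0.93 = 0.33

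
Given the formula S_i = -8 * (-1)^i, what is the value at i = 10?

S_10 = -8 * (-1)^10 = -8 * 1 = -8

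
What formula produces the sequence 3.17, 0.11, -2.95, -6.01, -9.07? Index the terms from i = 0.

Check differences: 0.11 - 3.17 = -3.06
-2.95 - 0.11 = -3.06
Common difference d = -3.06.
First term a = 3.17.
Formula: S_i = 3.17 - 3.06*i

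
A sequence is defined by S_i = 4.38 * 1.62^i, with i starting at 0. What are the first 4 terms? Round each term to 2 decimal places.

This is a geometric sequence.
i=0: S_0 = 4.38 * 1.62^0 = 4.38
i=1: S_1 = 4.38 * 1.62^1 ≈ 7.1
i=2: S_2 = 4.38 * 1.62^2 ≈ 11.49
i=3: S_3 = 4.38 * 1.62^3 ≈ 18.62
The first 4 terms are: [4.38, 7.1, 11.49, 18.62]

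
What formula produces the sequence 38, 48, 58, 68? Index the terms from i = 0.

Check differences: 48 - 38 = 10
58 - 48 = 10
Common difference d = 10.
First term a = 38.
Formula: S_i = 38 + 10*i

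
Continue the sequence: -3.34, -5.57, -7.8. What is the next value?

Differences: -5.57 - -3.34 = -2.23
This is an arithmetic sequence with common difference d = -2.23.
Next term = -7.8 + -2.23 = -10.03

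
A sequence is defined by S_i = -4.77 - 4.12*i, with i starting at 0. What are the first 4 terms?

This is an arithmetic sequence.
i=0: S_0 = -4.77 + -4.12*0 = -4.77
i=1: S_1 = -4.77 + -4.12*1 = -8.89
i=2: S_2 = -4.77 + -4.12*2 = -13.01
i=3: S_3 = -4.77 + -4.12*3 = -17.13
The first 4 terms are: [-4.77, -8.89, -13.01, -17.13]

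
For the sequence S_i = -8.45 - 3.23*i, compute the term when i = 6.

S_6 = -8.45 + -3.23*6 = -8.45 + -19.38 = -27.83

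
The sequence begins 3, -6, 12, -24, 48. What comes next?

Ratios: -6 / 3 = -2.0
This is a geometric sequence with common ratio r = -2.
Next term = 48 * -2 = -96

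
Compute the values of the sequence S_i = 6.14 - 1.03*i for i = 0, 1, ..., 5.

This is an arithmetic sequence.
i=0: S_0 = 6.14 + -1.03*0 = 6.14
i=1: S_1 = 6.14 + -1.03*1 = 5.11
i=2: S_2 = 6.14 + -1.03*2 = 4.08
i=3: S_3 = 6.14 + -1.03*3 = 3.05
i=4: S_4 = 6.14 + -1.03*4 = 2.02
i=5: S_5 = 6.14 + -1.03*5 = 0.99
The first 6 terms are: [6.14, 5.11, 4.08, 3.05, 2.02, 0.99]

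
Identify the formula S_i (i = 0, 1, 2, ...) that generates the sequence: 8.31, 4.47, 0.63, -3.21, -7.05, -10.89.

Check differences: 4.47 - 8.31 = -3.84
0.63 - 4.47 = -3.84
Common difference d = -3.84.
First term a = 8.31.
Formula: S_i = 8.31 - 3.84*i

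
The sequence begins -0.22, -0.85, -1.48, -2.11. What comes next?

Differences: -0.85 - -0.22 = -0.63
This is an arithmetic sequence with common difference d = -0.63.
Next term = -2.11 + -0.63 = -2.74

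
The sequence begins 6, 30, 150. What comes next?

Ratios: 30 / 6 = 5.0
This is a geometric sequence with common ratio r = 5.
Next term = 150 * 5 = 750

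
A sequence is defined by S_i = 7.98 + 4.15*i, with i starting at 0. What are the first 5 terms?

This is an arithmetic sequence.
i=0: S_0 = 7.98 + 4.15*0 = 7.98
i=1: S_1 = 7.98 + 4.15*1 = 12.13
i=2: S_2 = 7.98 + 4.15*2 = 16.28
i=3: S_3 = 7.98 + 4.15*3 = 20.43
i=4: S_4 = 7.98 + 4.15*4 = 24.58
The first 5 terms are: [7.98, 12.13, 16.28, 20.43, 24.58]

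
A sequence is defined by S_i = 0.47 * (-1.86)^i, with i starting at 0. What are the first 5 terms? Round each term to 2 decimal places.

This is a geometric sequence.
i=0: S_0 = 0.47 * (-1.86)^0 = 0.47
i=1: S_1 = 0.47 * (-1.86)^1 ≈ -0.87
i=2: S_2 = 0.47 * (-1.86)^2 ≈ 1.63
i=3: S_3 = 0.47 * (-1.86)^3 ≈ -3.02
i=4: S_4 = 0.47 * (-1.86)^4 ≈ 5.63
The first 5 terms are: [0.47, -0.87, 1.63, -3.02, 5.63]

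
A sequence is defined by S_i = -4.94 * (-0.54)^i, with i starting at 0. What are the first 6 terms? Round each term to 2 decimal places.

This is a geometric sequence.
i=0: S_0 = -4.94 * (-0.54)^0 = -4.94
i=1: S_1 = -4.94 * (-0.54)^1 ≈ 2.67
i=2: S_2 = -4.94 * (-0.54)^2 ≈ -1.44
i=3: S_3 = -4.94 * (-0.54)^3 ≈ 0.78
i=4: S_4 = -4.94 * (-0.54)^4 ≈ -0.42
i=5: S_5 = -4.94 * (-0.54)^5 ≈ 0.23
The first 6 terms are: [-4.94, 2.67, -1.44, 0.78, -0.42, 0.23]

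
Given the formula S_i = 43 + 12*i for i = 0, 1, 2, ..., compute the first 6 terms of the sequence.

This is an arithmetic sequence.
i=0: S_0 = 43 + 12*0 = 43
i=1: S_1 = 43 + 12*1 = 55
i=2: S_2 = 43 + 12*2 = 67
i=3: S_3 = 43 + 12*3 = 79
i=4: S_4 = 43 + 12*4 = 91
i=5: S_5 = 43 + 12*5 = 103
The first 6 terms are: [43, 55, 67, 79, 91, 103]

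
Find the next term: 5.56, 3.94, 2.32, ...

Differences: 3.94 - 5.56 = -1.62
This is an arithmetic sequence with common difference d = -1.62.
Next term = 2.32 + -1.62 = 0.7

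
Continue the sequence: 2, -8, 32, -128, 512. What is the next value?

Ratios: -8 / 2 = -4.0
This is a geometric sequence with common ratio r = -4.
Next term = 512 * -4 = -2048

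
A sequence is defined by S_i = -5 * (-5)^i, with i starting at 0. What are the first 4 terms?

This is a geometric sequence.
i=0: S_0 = -5 * (-5)^0 = -5
i=1: S_1 = -5 * (-5)^1 = 25
i=2: S_2 = -5 * (-5)^2 = -125
i=3: S_3 = -5 * (-5)^3 = 625
The first 4 terms are: [-5, 25, -125, 625]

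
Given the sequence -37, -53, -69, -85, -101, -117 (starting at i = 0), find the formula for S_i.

Check differences: -53 - -37 = -16
-69 - -53 = -16
Common difference d = -16.
First term a = -37.
Formula: S_i = -37 - 16*i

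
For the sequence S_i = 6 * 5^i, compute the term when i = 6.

S_6 = 6 * 5^6 = 6 * 15625 = 93750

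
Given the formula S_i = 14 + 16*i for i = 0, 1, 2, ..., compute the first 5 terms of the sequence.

This is an arithmetic sequence.
i=0: S_0 = 14 + 16*0 = 14
i=1: S_1 = 14 + 16*1 = 30
i=2: S_2 = 14 + 16*2 = 46
i=3: S_3 = 14 + 16*3 = 62
i=4: S_4 = 14 + 16*4 = 78
The first 5 terms are: [14, 30, 46, 62, 78]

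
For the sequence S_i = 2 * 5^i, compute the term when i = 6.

S_6 = 2 * 5^6 = 2 * 15625 = 31250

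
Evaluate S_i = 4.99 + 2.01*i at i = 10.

S_10 = 4.99 + 2.01*10 = 4.99 + 20.1 = 25.09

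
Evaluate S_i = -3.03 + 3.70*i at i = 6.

S_6 = -3.03 + 3.7*6 = -3.03 + 22.2 = 19.17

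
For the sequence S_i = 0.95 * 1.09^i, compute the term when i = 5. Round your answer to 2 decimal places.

S_5 = 0.95 * 1.09^5 ≈ 0.95 * 1.5386 ≈ 1.46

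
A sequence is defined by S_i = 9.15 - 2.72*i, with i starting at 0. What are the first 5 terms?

This is an arithmetic sequence.
i=0: S_0 = 9.15 + -2.72*0 = 9.15
i=1: S_1 = 9.15 + -2.72*1 = 6.43
i=2: S_2 = 9.15 + -2.72*2 = 3.71
i=3: S_3 = 9.15 + -2.72*3 = 0.99
i=4: S_4 = 9.15 + -2.72*4 = -1.73
The first 5 terms are: [9.15, 6.43, 3.71, 0.99, -1.73]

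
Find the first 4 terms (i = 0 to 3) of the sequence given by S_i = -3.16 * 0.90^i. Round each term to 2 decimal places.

This is a geometric sequence.
i=0: S_0 = -3.16 * 0.9^0 = -3.16
i=1: S_1 = -3.16 * 0.9^1 ≈ -2.84
i=2: S_2 = -3.16 * 0.9^2 ≈ -2.56
i=3: S_3 = -3.16 * 0.9^3 ≈ -2.3
The first 4 terms are: [-3.16, -2.84, -2.56, -2.3]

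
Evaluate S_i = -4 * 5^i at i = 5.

S_5 = -4 * 5^5 = -4 * 3125 = -12500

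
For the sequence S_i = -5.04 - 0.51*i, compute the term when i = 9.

S_9 = -5.04 + -0.51*9 = -5.04 + -4.59 = -9.63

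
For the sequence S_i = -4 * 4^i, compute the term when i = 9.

S_9 = -4 * 4^9 = -4 * 262144 = -1048576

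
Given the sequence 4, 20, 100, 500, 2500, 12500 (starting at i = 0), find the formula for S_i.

Check ratios: 20 / 4 = 5.0
Common ratio r = 5.
First term a = 4.
Formula: S_i = 4 * 5^i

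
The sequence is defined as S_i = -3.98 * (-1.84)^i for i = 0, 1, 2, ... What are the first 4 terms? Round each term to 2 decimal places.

This is a geometric sequence.
i=0: S_0 = -3.98 * (-1.84)^0 = -3.98
i=1: S_1 = -3.98 * (-1.84)^1 ≈ 7.32
i=2: S_2 = -3.98 * (-1.84)^2 ≈ -13.47
i=3: S_3 = -3.98 * (-1.84)^3 ≈ 24.79
The first 4 terms are: [-3.98, 7.32, -13.47, 24.79]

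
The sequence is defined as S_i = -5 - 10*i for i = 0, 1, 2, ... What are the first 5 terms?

This is an arithmetic sequence.
i=0: S_0 = -5 + -10*0 = -5
i=1: S_1 = -5 + -10*1 = -15
i=2: S_2 = -5 + -10*2 = -25
i=3: S_3 = -5 + -10*3 = -35
i=4: S_4 = -5 + -10*4 = -45
The first 5 terms are: [-5, -15, -25, -35, -45]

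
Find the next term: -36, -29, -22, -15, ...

Differences: -29 - -36 = 7
This is an arithmetic sequence with common difference d = 7.
Next term = -15 + 7 = -8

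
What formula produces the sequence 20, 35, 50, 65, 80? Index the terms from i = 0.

Check differences: 35 - 20 = 15
50 - 35 = 15
Common difference d = 15.
First term a = 20.
Formula: S_i = 20 + 15*i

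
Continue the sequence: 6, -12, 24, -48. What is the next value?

Ratios: -12 / 6 = -2.0
This is a geometric sequence with common ratio r = -2.
Next term = -48 * -2 = 96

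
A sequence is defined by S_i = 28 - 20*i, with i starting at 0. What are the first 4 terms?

This is an arithmetic sequence.
i=0: S_0 = 28 + -20*0 = 28
i=1: S_1 = 28 + -20*1 = 8
i=2: S_2 = 28 + -20*2 = -12
i=3: S_3 = 28 + -20*3 = -32
The first 4 terms are: [28, 8, -12, -32]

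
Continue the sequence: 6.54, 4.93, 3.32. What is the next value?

Differences: 4.93 - 6.54 = -1.61
This is an arithmetic sequence with common difference d = -1.61.
Next term = 3.32 + -1.61 = 1.71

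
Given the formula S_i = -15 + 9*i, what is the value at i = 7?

S_7 = -15 + 9*7 = -15 + 63 = 48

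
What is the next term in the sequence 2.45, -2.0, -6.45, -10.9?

Differences: -2.0 - 2.45 = -4.45
This is an arithmetic sequence with common difference d = -4.45.
Next term = -10.9 + -4.45 = -15.35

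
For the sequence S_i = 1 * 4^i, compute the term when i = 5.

S_5 = 1 * 4^5 = 1 * 1024 = 1024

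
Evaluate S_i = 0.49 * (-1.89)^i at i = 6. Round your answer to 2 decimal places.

S_6 = 0.49 * (-1.89)^6 ≈ 0.49 * 45.5796 ≈ 22.33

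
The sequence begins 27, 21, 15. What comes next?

Differences: 21 - 27 = -6
This is an arithmetic sequence with common difference d = -6.
Next term = 15 + -6 = 9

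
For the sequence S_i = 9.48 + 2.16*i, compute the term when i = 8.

S_8 = 9.48 + 2.16*8 = 9.48 + 17.28 = 26.76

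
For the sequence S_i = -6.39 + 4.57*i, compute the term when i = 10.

S_10 = -6.39 + 4.57*10 = -6.39 + 45.7 = 39.31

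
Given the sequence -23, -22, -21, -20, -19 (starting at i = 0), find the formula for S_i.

Check differences: -22 - -23 = 1
-21 - -22 = 1
Common difference d = 1.
First term a = -23.
Formula: S_i = -23 + 1*i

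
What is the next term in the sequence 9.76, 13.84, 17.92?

Differences: 13.84 - 9.76 = 4.08
This is an arithmetic sequence with common difference d = 4.08.
Next term = 17.92 + 4.08 = 22.0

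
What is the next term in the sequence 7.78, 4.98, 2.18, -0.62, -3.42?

Differences: 4.98 - 7.78 = -2.8
This is an arithmetic sequence with common difference d = -2.8.
Next term = -3.42 + -2.8 = -6.22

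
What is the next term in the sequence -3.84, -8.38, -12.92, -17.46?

Differences: -8.38 - -3.84 = -4.54
This is an arithmetic sequence with common difference d = -4.54.
Next term = -17.46 + -4.54 = -22.0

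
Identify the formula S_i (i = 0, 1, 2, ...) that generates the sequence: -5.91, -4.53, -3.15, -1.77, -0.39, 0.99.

Check differences: -4.53 - -5.91 = 1.38
-3.15 - -4.53 = 1.38
Common difference d = 1.38.
First term a = -5.91.
Formula: S_i = -5.91 + 1.38*i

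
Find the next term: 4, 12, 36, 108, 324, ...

Ratios: 12 / 4 = 3.0
This is a geometric sequence with common ratio r = 3.
Next term = 324 * 3 = 972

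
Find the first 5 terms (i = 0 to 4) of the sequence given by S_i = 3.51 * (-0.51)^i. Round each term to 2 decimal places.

This is a geometric sequence.
i=0: S_0 = 3.51 * (-0.51)^0 = 3.51
i=1: S_1 = 3.51 * (-0.51)^1 ≈ -1.79
i=2: S_2 = 3.51 * (-0.51)^2 ≈ 0.91
i=3: S_3 = 3.51 * (-0.51)^3 ≈ -0.47
i=4: S_4 = 3.51 * (-0.51)^4 ≈ 0.24
The first 5 terms are: [3.51, -1.79, 0.91, -0.47, 0.24]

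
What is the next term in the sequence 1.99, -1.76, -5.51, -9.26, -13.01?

Differences: -1.76 - 1.99 = -3.75
This is an arithmetic sequence with common difference d = -3.75.
Next term = -13.01 + -3.75 = -16.76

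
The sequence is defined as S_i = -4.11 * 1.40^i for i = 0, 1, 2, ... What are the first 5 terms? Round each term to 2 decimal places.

This is a geometric sequence.
i=0: S_0 = -4.11 * 1.4^0 = -4.11
i=1: S_1 = -4.11 * 1.4^1 ≈ -5.75
i=2: S_2 = -4.11 * 1.4^2 ≈ -8.06
i=3: S_3 = -4.11 * 1.4^3 ≈ -11.28
i=4: S_4 = -4.11 * 1.4^4 ≈ -15.79
The first 5 terms are: [-4.11, -5.75, -8.06, -11.28, -15.79]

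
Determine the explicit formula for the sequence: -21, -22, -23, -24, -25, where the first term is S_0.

Check differences: -22 - -21 = -1
-23 - -22 = -1
Common difference d = -1.
First term a = -21.
Formula: S_i = -21 - 1*i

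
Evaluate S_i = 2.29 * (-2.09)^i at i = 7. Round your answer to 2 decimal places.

S_7 = 2.29 * (-2.09)^7 ≈ 2.29 * -174.1903 ≈ -398.9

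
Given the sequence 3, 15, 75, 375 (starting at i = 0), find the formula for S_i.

Check ratios: 15 / 3 = 5.0
Common ratio r = 5.
First term a = 3.
Formula: S_i = 3 * 5^i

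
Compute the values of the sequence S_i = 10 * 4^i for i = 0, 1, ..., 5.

This is a geometric sequence.
i=0: S_0 = 10 * 4^0 = 10
i=1: S_1 = 10 * 4^1 = 40
i=2: S_2 = 10 * 4^2 = 160
i=3: S_3 = 10 * 4^3 = 640
i=4: S_4 = 10 * 4^4 = 2560
i=5: S_5 = 10 * 4^5 = 10240
The first 6 terms are: [10, 40, 160, 640, 2560, 10240]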